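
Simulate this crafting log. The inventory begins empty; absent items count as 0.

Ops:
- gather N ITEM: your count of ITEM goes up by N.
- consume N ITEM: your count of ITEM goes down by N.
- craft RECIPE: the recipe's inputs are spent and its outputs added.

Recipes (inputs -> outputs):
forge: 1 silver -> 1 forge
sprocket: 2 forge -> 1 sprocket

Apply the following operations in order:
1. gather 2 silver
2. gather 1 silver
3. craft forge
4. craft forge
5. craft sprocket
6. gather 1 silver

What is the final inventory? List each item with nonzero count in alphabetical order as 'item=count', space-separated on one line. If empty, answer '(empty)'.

Answer: silver=2 sprocket=1

Derivation:
After 1 (gather 2 silver): silver=2
After 2 (gather 1 silver): silver=3
After 3 (craft forge): forge=1 silver=2
After 4 (craft forge): forge=2 silver=1
After 5 (craft sprocket): silver=1 sprocket=1
After 6 (gather 1 silver): silver=2 sprocket=1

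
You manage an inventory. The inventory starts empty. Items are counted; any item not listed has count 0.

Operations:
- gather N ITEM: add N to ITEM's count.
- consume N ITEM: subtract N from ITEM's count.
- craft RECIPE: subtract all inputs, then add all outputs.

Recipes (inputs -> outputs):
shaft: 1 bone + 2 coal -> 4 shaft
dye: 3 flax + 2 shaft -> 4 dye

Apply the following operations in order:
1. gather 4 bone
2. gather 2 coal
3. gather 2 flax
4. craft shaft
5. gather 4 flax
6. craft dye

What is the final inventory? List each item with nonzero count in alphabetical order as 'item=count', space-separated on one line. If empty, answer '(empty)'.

Answer: bone=3 dye=4 flax=3 shaft=2

Derivation:
After 1 (gather 4 bone): bone=4
After 2 (gather 2 coal): bone=4 coal=2
After 3 (gather 2 flax): bone=4 coal=2 flax=2
After 4 (craft shaft): bone=3 flax=2 shaft=4
After 5 (gather 4 flax): bone=3 flax=6 shaft=4
After 6 (craft dye): bone=3 dye=4 flax=3 shaft=2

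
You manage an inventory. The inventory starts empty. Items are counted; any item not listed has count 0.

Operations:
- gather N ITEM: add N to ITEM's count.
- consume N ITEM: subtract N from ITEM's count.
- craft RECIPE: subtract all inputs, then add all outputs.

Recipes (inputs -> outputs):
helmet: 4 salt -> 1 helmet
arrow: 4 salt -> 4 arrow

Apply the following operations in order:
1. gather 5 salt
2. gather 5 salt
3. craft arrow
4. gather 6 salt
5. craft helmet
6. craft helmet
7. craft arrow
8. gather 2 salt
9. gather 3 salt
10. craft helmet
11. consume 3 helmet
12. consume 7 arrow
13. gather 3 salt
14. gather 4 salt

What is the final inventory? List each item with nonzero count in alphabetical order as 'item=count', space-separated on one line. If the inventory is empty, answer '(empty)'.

Answer: arrow=1 salt=8

Derivation:
After 1 (gather 5 salt): salt=5
After 2 (gather 5 salt): salt=10
After 3 (craft arrow): arrow=4 salt=6
After 4 (gather 6 salt): arrow=4 salt=12
After 5 (craft helmet): arrow=4 helmet=1 salt=8
After 6 (craft helmet): arrow=4 helmet=2 salt=4
After 7 (craft arrow): arrow=8 helmet=2
After 8 (gather 2 salt): arrow=8 helmet=2 salt=2
After 9 (gather 3 salt): arrow=8 helmet=2 salt=5
After 10 (craft helmet): arrow=8 helmet=3 salt=1
After 11 (consume 3 helmet): arrow=8 salt=1
After 12 (consume 7 arrow): arrow=1 salt=1
After 13 (gather 3 salt): arrow=1 salt=4
After 14 (gather 4 salt): arrow=1 salt=8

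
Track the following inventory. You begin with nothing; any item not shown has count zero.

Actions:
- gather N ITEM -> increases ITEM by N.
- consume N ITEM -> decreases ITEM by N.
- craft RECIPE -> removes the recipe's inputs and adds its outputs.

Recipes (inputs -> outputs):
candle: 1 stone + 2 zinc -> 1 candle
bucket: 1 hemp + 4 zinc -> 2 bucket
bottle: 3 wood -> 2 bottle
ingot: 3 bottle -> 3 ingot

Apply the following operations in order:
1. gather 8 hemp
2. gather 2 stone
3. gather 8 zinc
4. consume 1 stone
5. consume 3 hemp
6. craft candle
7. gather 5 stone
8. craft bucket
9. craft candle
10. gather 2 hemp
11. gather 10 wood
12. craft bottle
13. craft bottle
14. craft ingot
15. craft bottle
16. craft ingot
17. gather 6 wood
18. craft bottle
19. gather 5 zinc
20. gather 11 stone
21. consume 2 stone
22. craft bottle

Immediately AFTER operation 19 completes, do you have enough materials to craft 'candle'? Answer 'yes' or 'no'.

Answer: yes

Derivation:
After 1 (gather 8 hemp): hemp=8
After 2 (gather 2 stone): hemp=8 stone=2
After 3 (gather 8 zinc): hemp=8 stone=2 zinc=8
After 4 (consume 1 stone): hemp=8 stone=1 zinc=8
After 5 (consume 3 hemp): hemp=5 stone=1 zinc=8
After 6 (craft candle): candle=1 hemp=5 zinc=6
After 7 (gather 5 stone): candle=1 hemp=5 stone=5 zinc=6
After 8 (craft bucket): bucket=2 candle=1 hemp=4 stone=5 zinc=2
After 9 (craft candle): bucket=2 candle=2 hemp=4 stone=4
After 10 (gather 2 hemp): bucket=2 candle=2 hemp=6 stone=4
After 11 (gather 10 wood): bucket=2 candle=2 hemp=6 stone=4 wood=10
After 12 (craft bottle): bottle=2 bucket=2 candle=2 hemp=6 stone=4 wood=7
After 13 (craft bottle): bottle=4 bucket=2 candle=2 hemp=6 stone=4 wood=4
After 14 (craft ingot): bottle=1 bucket=2 candle=2 hemp=6 ingot=3 stone=4 wood=4
After 15 (craft bottle): bottle=3 bucket=2 candle=2 hemp=6 ingot=3 stone=4 wood=1
After 16 (craft ingot): bucket=2 candle=2 hemp=6 ingot=6 stone=4 wood=1
After 17 (gather 6 wood): bucket=2 candle=2 hemp=6 ingot=6 stone=4 wood=7
After 18 (craft bottle): bottle=2 bucket=2 candle=2 hemp=6 ingot=6 stone=4 wood=4
After 19 (gather 5 zinc): bottle=2 bucket=2 candle=2 hemp=6 ingot=6 stone=4 wood=4 zinc=5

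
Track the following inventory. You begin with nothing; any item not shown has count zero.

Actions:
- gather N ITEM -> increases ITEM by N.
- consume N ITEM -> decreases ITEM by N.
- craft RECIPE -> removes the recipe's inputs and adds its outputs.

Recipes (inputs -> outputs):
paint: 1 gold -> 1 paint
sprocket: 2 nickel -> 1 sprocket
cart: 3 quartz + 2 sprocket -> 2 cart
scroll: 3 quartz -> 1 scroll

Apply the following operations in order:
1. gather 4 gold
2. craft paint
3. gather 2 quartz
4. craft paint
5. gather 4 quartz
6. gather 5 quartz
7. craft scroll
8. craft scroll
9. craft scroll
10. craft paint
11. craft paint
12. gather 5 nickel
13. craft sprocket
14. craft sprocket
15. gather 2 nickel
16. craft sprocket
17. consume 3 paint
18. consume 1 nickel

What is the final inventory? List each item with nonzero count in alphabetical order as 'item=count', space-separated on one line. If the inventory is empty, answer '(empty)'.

After 1 (gather 4 gold): gold=4
After 2 (craft paint): gold=3 paint=1
After 3 (gather 2 quartz): gold=3 paint=1 quartz=2
After 4 (craft paint): gold=2 paint=2 quartz=2
After 5 (gather 4 quartz): gold=2 paint=2 quartz=6
After 6 (gather 5 quartz): gold=2 paint=2 quartz=11
After 7 (craft scroll): gold=2 paint=2 quartz=8 scroll=1
After 8 (craft scroll): gold=2 paint=2 quartz=5 scroll=2
After 9 (craft scroll): gold=2 paint=2 quartz=2 scroll=3
After 10 (craft paint): gold=1 paint=3 quartz=2 scroll=3
After 11 (craft paint): paint=4 quartz=2 scroll=3
After 12 (gather 5 nickel): nickel=5 paint=4 quartz=2 scroll=3
After 13 (craft sprocket): nickel=3 paint=4 quartz=2 scroll=3 sprocket=1
After 14 (craft sprocket): nickel=1 paint=4 quartz=2 scroll=3 sprocket=2
After 15 (gather 2 nickel): nickel=3 paint=4 quartz=2 scroll=3 sprocket=2
After 16 (craft sprocket): nickel=1 paint=4 quartz=2 scroll=3 sprocket=3
After 17 (consume 3 paint): nickel=1 paint=1 quartz=2 scroll=3 sprocket=3
After 18 (consume 1 nickel): paint=1 quartz=2 scroll=3 sprocket=3

Answer: paint=1 quartz=2 scroll=3 sprocket=3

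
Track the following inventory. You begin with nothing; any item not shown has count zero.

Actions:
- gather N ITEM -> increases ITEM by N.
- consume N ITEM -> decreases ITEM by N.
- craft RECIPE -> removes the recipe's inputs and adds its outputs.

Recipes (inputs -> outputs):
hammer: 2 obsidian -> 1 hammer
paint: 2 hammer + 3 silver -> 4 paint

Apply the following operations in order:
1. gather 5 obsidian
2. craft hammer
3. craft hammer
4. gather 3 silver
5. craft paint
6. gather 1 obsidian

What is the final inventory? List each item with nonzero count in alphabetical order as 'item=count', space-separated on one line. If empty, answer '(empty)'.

After 1 (gather 5 obsidian): obsidian=5
After 2 (craft hammer): hammer=1 obsidian=3
After 3 (craft hammer): hammer=2 obsidian=1
After 4 (gather 3 silver): hammer=2 obsidian=1 silver=3
After 5 (craft paint): obsidian=1 paint=4
After 6 (gather 1 obsidian): obsidian=2 paint=4

Answer: obsidian=2 paint=4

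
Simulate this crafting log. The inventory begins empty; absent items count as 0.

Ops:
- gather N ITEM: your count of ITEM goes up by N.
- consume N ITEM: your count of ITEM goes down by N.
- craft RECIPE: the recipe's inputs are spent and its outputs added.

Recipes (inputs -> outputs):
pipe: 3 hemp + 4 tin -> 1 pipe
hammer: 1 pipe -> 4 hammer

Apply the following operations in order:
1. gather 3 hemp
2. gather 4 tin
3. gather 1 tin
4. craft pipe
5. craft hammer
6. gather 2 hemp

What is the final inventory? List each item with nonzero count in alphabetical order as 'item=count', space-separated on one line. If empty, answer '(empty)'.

Answer: hammer=4 hemp=2 tin=1

Derivation:
After 1 (gather 3 hemp): hemp=3
After 2 (gather 4 tin): hemp=3 tin=4
After 3 (gather 1 tin): hemp=3 tin=5
After 4 (craft pipe): pipe=1 tin=1
After 5 (craft hammer): hammer=4 tin=1
After 6 (gather 2 hemp): hammer=4 hemp=2 tin=1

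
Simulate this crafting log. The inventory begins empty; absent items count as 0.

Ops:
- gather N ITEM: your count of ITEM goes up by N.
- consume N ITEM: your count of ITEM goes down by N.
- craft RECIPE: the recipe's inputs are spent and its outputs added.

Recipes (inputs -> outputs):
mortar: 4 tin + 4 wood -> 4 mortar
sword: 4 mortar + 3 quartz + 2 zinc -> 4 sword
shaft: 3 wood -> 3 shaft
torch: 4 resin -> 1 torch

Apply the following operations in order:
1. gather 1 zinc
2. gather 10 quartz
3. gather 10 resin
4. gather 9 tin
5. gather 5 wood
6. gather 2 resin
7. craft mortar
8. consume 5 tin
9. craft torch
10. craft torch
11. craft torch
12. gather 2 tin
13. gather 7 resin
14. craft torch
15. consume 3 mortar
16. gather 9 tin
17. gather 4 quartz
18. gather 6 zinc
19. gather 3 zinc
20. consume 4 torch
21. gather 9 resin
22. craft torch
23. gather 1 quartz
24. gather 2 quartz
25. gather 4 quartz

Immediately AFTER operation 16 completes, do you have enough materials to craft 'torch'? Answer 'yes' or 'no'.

After 1 (gather 1 zinc): zinc=1
After 2 (gather 10 quartz): quartz=10 zinc=1
After 3 (gather 10 resin): quartz=10 resin=10 zinc=1
After 4 (gather 9 tin): quartz=10 resin=10 tin=9 zinc=1
After 5 (gather 5 wood): quartz=10 resin=10 tin=9 wood=5 zinc=1
After 6 (gather 2 resin): quartz=10 resin=12 tin=9 wood=5 zinc=1
After 7 (craft mortar): mortar=4 quartz=10 resin=12 tin=5 wood=1 zinc=1
After 8 (consume 5 tin): mortar=4 quartz=10 resin=12 wood=1 zinc=1
After 9 (craft torch): mortar=4 quartz=10 resin=8 torch=1 wood=1 zinc=1
After 10 (craft torch): mortar=4 quartz=10 resin=4 torch=2 wood=1 zinc=1
After 11 (craft torch): mortar=4 quartz=10 torch=3 wood=1 zinc=1
After 12 (gather 2 tin): mortar=4 quartz=10 tin=2 torch=3 wood=1 zinc=1
After 13 (gather 7 resin): mortar=4 quartz=10 resin=7 tin=2 torch=3 wood=1 zinc=1
After 14 (craft torch): mortar=4 quartz=10 resin=3 tin=2 torch=4 wood=1 zinc=1
After 15 (consume 3 mortar): mortar=1 quartz=10 resin=3 tin=2 torch=4 wood=1 zinc=1
After 16 (gather 9 tin): mortar=1 quartz=10 resin=3 tin=11 torch=4 wood=1 zinc=1

Answer: no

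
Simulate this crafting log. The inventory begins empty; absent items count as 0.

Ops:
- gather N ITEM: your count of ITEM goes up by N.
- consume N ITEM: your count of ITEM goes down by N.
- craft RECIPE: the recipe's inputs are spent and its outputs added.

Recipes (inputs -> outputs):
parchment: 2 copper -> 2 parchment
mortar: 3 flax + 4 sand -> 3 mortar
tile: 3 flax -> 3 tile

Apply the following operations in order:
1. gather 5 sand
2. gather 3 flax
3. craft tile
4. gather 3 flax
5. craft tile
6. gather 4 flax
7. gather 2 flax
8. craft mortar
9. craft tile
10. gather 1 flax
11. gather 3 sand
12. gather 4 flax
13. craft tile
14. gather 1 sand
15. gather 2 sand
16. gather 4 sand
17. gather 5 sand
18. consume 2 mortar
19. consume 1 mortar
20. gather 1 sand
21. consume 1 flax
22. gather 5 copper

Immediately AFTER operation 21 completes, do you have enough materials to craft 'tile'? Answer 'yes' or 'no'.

After 1 (gather 5 sand): sand=5
After 2 (gather 3 flax): flax=3 sand=5
After 3 (craft tile): sand=5 tile=3
After 4 (gather 3 flax): flax=3 sand=5 tile=3
After 5 (craft tile): sand=5 tile=6
After 6 (gather 4 flax): flax=4 sand=5 tile=6
After 7 (gather 2 flax): flax=6 sand=5 tile=6
After 8 (craft mortar): flax=3 mortar=3 sand=1 tile=6
After 9 (craft tile): mortar=3 sand=1 tile=9
After 10 (gather 1 flax): flax=1 mortar=3 sand=1 tile=9
After 11 (gather 3 sand): flax=1 mortar=3 sand=4 tile=9
After 12 (gather 4 flax): flax=5 mortar=3 sand=4 tile=9
After 13 (craft tile): flax=2 mortar=3 sand=4 tile=12
After 14 (gather 1 sand): flax=2 mortar=3 sand=5 tile=12
After 15 (gather 2 sand): flax=2 mortar=3 sand=7 tile=12
After 16 (gather 4 sand): flax=2 mortar=3 sand=11 tile=12
After 17 (gather 5 sand): flax=2 mortar=3 sand=16 tile=12
After 18 (consume 2 mortar): flax=2 mortar=1 sand=16 tile=12
After 19 (consume 1 mortar): flax=2 sand=16 tile=12
After 20 (gather 1 sand): flax=2 sand=17 tile=12
After 21 (consume 1 flax): flax=1 sand=17 tile=12

Answer: no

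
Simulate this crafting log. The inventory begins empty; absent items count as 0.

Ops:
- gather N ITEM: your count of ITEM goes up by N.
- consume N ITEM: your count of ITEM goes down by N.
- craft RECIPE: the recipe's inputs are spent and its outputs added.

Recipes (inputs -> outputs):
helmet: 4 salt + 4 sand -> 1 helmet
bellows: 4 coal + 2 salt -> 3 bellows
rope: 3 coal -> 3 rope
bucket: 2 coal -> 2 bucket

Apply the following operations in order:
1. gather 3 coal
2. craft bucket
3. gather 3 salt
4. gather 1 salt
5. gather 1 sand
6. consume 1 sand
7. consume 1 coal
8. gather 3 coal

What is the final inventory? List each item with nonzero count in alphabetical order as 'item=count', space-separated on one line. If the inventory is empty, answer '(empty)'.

Answer: bucket=2 coal=3 salt=4

Derivation:
After 1 (gather 3 coal): coal=3
After 2 (craft bucket): bucket=2 coal=1
After 3 (gather 3 salt): bucket=2 coal=1 salt=3
After 4 (gather 1 salt): bucket=2 coal=1 salt=4
After 5 (gather 1 sand): bucket=2 coal=1 salt=4 sand=1
After 6 (consume 1 sand): bucket=2 coal=1 salt=4
After 7 (consume 1 coal): bucket=2 salt=4
After 8 (gather 3 coal): bucket=2 coal=3 salt=4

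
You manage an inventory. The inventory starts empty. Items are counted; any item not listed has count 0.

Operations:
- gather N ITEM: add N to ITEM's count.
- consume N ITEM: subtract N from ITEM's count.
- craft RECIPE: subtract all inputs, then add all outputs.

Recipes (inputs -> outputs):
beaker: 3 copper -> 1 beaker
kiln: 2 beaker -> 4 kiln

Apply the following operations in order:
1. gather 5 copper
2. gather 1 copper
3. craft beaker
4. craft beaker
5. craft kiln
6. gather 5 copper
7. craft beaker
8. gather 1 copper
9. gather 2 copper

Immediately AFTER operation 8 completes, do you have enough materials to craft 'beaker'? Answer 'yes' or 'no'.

Answer: yes

Derivation:
After 1 (gather 5 copper): copper=5
After 2 (gather 1 copper): copper=6
After 3 (craft beaker): beaker=1 copper=3
After 4 (craft beaker): beaker=2
After 5 (craft kiln): kiln=4
After 6 (gather 5 copper): copper=5 kiln=4
After 7 (craft beaker): beaker=1 copper=2 kiln=4
After 8 (gather 1 copper): beaker=1 copper=3 kiln=4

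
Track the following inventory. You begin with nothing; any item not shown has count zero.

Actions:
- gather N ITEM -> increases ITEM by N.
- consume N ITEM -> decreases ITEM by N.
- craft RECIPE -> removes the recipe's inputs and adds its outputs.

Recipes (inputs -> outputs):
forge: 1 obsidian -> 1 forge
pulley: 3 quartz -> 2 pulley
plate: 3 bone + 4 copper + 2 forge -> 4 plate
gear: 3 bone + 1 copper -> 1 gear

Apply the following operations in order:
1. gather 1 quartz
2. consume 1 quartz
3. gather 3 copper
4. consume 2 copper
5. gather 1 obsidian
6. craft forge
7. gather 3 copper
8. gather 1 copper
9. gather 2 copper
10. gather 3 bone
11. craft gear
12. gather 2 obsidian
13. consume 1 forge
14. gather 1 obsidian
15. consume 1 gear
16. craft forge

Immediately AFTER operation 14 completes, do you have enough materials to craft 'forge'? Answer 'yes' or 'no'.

Answer: yes

Derivation:
After 1 (gather 1 quartz): quartz=1
After 2 (consume 1 quartz): (empty)
After 3 (gather 3 copper): copper=3
After 4 (consume 2 copper): copper=1
After 5 (gather 1 obsidian): copper=1 obsidian=1
After 6 (craft forge): copper=1 forge=1
After 7 (gather 3 copper): copper=4 forge=1
After 8 (gather 1 copper): copper=5 forge=1
After 9 (gather 2 copper): copper=7 forge=1
After 10 (gather 3 bone): bone=3 copper=7 forge=1
After 11 (craft gear): copper=6 forge=1 gear=1
After 12 (gather 2 obsidian): copper=6 forge=1 gear=1 obsidian=2
After 13 (consume 1 forge): copper=6 gear=1 obsidian=2
After 14 (gather 1 obsidian): copper=6 gear=1 obsidian=3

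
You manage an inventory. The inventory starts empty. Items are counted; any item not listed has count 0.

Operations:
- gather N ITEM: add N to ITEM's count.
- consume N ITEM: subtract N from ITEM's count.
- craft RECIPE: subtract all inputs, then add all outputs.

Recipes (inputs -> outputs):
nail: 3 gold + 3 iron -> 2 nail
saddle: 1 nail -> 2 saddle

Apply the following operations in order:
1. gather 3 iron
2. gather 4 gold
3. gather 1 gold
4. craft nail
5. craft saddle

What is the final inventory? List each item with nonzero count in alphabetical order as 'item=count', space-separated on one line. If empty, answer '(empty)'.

Answer: gold=2 nail=1 saddle=2

Derivation:
After 1 (gather 3 iron): iron=3
After 2 (gather 4 gold): gold=4 iron=3
After 3 (gather 1 gold): gold=5 iron=3
After 4 (craft nail): gold=2 nail=2
After 5 (craft saddle): gold=2 nail=1 saddle=2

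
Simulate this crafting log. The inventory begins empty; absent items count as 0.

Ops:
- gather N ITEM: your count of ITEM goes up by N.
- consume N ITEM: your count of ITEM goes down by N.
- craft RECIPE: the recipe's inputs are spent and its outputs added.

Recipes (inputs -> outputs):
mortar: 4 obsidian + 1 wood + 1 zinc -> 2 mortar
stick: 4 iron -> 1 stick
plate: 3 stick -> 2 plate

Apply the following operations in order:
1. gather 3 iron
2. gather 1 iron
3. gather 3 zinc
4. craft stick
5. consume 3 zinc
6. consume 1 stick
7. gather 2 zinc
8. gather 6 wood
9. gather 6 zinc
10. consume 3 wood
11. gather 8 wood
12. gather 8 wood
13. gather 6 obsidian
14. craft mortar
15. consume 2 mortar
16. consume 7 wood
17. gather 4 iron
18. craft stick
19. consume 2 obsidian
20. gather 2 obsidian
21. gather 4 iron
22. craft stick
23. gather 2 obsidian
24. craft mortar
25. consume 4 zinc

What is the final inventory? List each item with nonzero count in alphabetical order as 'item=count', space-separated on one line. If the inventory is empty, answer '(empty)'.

Answer: mortar=2 stick=2 wood=10 zinc=2

Derivation:
After 1 (gather 3 iron): iron=3
After 2 (gather 1 iron): iron=4
After 3 (gather 3 zinc): iron=4 zinc=3
After 4 (craft stick): stick=1 zinc=3
After 5 (consume 3 zinc): stick=1
After 6 (consume 1 stick): (empty)
After 7 (gather 2 zinc): zinc=2
After 8 (gather 6 wood): wood=6 zinc=2
After 9 (gather 6 zinc): wood=6 zinc=8
After 10 (consume 3 wood): wood=3 zinc=8
After 11 (gather 8 wood): wood=11 zinc=8
After 12 (gather 8 wood): wood=19 zinc=8
After 13 (gather 6 obsidian): obsidian=6 wood=19 zinc=8
After 14 (craft mortar): mortar=2 obsidian=2 wood=18 zinc=7
After 15 (consume 2 mortar): obsidian=2 wood=18 zinc=7
After 16 (consume 7 wood): obsidian=2 wood=11 zinc=7
After 17 (gather 4 iron): iron=4 obsidian=2 wood=11 zinc=7
After 18 (craft stick): obsidian=2 stick=1 wood=11 zinc=7
After 19 (consume 2 obsidian): stick=1 wood=11 zinc=7
After 20 (gather 2 obsidian): obsidian=2 stick=1 wood=11 zinc=7
After 21 (gather 4 iron): iron=4 obsidian=2 stick=1 wood=11 zinc=7
After 22 (craft stick): obsidian=2 stick=2 wood=11 zinc=7
After 23 (gather 2 obsidian): obsidian=4 stick=2 wood=11 zinc=7
After 24 (craft mortar): mortar=2 stick=2 wood=10 zinc=6
After 25 (consume 4 zinc): mortar=2 stick=2 wood=10 zinc=2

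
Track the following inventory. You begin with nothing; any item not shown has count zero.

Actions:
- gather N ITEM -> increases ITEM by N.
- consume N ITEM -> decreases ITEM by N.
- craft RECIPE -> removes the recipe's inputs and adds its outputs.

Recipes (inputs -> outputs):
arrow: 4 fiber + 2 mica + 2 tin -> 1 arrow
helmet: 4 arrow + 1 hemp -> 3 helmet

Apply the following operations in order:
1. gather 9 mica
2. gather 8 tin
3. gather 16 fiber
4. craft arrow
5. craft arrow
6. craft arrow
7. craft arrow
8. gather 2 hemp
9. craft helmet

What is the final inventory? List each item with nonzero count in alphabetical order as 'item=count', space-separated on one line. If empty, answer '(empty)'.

Answer: helmet=3 hemp=1 mica=1

Derivation:
After 1 (gather 9 mica): mica=9
After 2 (gather 8 tin): mica=9 tin=8
After 3 (gather 16 fiber): fiber=16 mica=9 tin=8
After 4 (craft arrow): arrow=1 fiber=12 mica=7 tin=6
After 5 (craft arrow): arrow=2 fiber=8 mica=5 tin=4
After 6 (craft arrow): arrow=3 fiber=4 mica=3 tin=2
After 7 (craft arrow): arrow=4 mica=1
After 8 (gather 2 hemp): arrow=4 hemp=2 mica=1
After 9 (craft helmet): helmet=3 hemp=1 mica=1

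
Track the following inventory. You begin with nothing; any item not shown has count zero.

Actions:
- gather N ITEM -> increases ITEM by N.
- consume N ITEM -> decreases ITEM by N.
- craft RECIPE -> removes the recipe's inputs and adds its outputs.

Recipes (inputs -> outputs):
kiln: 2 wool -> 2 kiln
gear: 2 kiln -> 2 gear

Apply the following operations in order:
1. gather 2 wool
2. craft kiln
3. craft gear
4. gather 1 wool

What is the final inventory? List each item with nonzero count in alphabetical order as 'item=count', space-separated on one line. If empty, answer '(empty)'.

Answer: gear=2 wool=1

Derivation:
After 1 (gather 2 wool): wool=2
After 2 (craft kiln): kiln=2
After 3 (craft gear): gear=2
After 4 (gather 1 wool): gear=2 wool=1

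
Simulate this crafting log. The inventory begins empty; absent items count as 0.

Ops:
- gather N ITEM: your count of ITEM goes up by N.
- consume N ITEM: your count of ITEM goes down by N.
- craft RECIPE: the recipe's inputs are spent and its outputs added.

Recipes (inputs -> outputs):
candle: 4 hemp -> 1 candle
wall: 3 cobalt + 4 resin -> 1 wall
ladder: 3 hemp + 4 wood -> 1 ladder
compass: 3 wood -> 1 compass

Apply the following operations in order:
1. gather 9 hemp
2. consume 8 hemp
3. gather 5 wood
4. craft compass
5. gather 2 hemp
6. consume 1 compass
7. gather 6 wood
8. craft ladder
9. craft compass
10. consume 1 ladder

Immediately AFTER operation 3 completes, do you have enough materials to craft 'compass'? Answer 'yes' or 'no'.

After 1 (gather 9 hemp): hemp=9
After 2 (consume 8 hemp): hemp=1
After 3 (gather 5 wood): hemp=1 wood=5

Answer: yes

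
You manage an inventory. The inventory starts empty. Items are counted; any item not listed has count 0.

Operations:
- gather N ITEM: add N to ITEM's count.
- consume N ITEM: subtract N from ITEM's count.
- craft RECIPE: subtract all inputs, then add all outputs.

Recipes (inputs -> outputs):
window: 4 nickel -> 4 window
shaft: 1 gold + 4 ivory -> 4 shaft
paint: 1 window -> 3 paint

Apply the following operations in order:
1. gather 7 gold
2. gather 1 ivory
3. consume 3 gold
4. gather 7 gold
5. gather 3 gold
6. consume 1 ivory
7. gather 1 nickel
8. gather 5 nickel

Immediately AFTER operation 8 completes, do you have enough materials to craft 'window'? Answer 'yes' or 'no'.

After 1 (gather 7 gold): gold=7
After 2 (gather 1 ivory): gold=7 ivory=1
After 3 (consume 3 gold): gold=4 ivory=1
After 4 (gather 7 gold): gold=11 ivory=1
After 5 (gather 3 gold): gold=14 ivory=1
After 6 (consume 1 ivory): gold=14
After 7 (gather 1 nickel): gold=14 nickel=1
After 8 (gather 5 nickel): gold=14 nickel=6

Answer: yes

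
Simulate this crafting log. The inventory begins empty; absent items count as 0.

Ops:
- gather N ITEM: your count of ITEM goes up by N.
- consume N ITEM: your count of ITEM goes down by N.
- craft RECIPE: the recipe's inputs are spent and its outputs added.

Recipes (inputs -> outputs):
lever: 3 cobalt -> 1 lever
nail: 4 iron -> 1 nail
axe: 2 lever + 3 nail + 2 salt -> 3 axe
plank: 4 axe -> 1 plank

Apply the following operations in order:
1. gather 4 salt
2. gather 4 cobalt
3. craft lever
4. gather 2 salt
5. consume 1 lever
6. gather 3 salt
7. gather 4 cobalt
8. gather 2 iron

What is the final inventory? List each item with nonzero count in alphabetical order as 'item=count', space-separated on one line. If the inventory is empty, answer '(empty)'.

After 1 (gather 4 salt): salt=4
After 2 (gather 4 cobalt): cobalt=4 salt=4
After 3 (craft lever): cobalt=1 lever=1 salt=4
After 4 (gather 2 salt): cobalt=1 lever=1 salt=6
After 5 (consume 1 lever): cobalt=1 salt=6
After 6 (gather 3 salt): cobalt=1 salt=9
After 7 (gather 4 cobalt): cobalt=5 salt=9
After 8 (gather 2 iron): cobalt=5 iron=2 salt=9

Answer: cobalt=5 iron=2 salt=9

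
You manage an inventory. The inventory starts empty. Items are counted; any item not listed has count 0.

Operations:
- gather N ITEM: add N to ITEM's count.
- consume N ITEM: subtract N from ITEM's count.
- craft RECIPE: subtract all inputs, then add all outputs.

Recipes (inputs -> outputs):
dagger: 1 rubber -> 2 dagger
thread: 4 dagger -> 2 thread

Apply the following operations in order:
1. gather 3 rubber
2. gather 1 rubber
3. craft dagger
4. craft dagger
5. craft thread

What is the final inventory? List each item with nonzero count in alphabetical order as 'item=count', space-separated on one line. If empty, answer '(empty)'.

Answer: rubber=2 thread=2

Derivation:
After 1 (gather 3 rubber): rubber=3
After 2 (gather 1 rubber): rubber=4
After 3 (craft dagger): dagger=2 rubber=3
After 4 (craft dagger): dagger=4 rubber=2
After 5 (craft thread): rubber=2 thread=2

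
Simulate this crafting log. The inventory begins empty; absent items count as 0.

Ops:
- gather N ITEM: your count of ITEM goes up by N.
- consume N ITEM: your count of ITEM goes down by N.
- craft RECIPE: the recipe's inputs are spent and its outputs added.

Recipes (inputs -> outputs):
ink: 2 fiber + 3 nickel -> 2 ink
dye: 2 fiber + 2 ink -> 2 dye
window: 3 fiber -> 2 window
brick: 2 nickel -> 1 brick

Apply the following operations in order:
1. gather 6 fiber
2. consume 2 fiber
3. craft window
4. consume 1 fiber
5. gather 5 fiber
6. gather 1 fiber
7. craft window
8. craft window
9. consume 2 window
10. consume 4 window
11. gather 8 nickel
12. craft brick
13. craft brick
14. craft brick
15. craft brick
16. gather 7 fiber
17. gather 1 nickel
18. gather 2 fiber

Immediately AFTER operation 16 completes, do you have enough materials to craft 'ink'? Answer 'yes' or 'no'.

After 1 (gather 6 fiber): fiber=6
After 2 (consume 2 fiber): fiber=4
After 3 (craft window): fiber=1 window=2
After 4 (consume 1 fiber): window=2
After 5 (gather 5 fiber): fiber=5 window=2
After 6 (gather 1 fiber): fiber=6 window=2
After 7 (craft window): fiber=3 window=4
After 8 (craft window): window=6
After 9 (consume 2 window): window=4
After 10 (consume 4 window): (empty)
After 11 (gather 8 nickel): nickel=8
After 12 (craft brick): brick=1 nickel=6
After 13 (craft brick): brick=2 nickel=4
After 14 (craft brick): brick=3 nickel=2
After 15 (craft brick): brick=4
After 16 (gather 7 fiber): brick=4 fiber=7

Answer: no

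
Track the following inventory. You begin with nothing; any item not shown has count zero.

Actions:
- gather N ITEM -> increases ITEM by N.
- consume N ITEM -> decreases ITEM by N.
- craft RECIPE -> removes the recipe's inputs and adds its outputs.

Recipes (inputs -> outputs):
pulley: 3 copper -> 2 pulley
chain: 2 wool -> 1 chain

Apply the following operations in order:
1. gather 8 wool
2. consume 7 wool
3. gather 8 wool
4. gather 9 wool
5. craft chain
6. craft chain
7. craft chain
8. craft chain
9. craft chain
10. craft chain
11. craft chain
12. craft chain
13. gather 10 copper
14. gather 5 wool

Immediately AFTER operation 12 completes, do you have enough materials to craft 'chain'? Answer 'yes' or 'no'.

Answer: yes

Derivation:
After 1 (gather 8 wool): wool=8
After 2 (consume 7 wool): wool=1
After 3 (gather 8 wool): wool=9
After 4 (gather 9 wool): wool=18
After 5 (craft chain): chain=1 wool=16
After 6 (craft chain): chain=2 wool=14
After 7 (craft chain): chain=3 wool=12
After 8 (craft chain): chain=4 wool=10
After 9 (craft chain): chain=5 wool=8
After 10 (craft chain): chain=6 wool=6
After 11 (craft chain): chain=7 wool=4
After 12 (craft chain): chain=8 wool=2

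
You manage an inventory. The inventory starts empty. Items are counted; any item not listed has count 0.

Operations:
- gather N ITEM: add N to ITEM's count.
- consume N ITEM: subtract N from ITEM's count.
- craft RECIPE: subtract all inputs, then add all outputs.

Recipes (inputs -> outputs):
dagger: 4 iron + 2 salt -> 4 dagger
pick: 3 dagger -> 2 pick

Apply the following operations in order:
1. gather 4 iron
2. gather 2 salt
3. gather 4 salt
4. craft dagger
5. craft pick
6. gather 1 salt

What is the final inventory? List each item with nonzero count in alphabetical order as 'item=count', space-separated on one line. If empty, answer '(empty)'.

After 1 (gather 4 iron): iron=4
After 2 (gather 2 salt): iron=4 salt=2
After 3 (gather 4 salt): iron=4 salt=6
After 4 (craft dagger): dagger=4 salt=4
After 5 (craft pick): dagger=1 pick=2 salt=4
After 6 (gather 1 salt): dagger=1 pick=2 salt=5

Answer: dagger=1 pick=2 salt=5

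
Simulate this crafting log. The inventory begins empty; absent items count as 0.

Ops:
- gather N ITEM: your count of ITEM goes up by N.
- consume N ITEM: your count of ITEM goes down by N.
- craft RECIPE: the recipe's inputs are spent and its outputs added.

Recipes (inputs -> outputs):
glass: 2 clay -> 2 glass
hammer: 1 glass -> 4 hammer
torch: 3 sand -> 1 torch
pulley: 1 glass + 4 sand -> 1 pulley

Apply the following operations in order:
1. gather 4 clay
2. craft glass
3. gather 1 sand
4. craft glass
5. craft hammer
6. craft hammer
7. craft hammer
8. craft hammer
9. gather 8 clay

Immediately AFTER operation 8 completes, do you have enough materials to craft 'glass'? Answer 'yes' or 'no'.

Answer: no

Derivation:
After 1 (gather 4 clay): clay=4
After 2 (craft glass): clay=2 glass=2
After 3 (gather 1 sand): clay=2 glass=2 sand=1
After 4 (craft glass): glass=4 sand=1
After 5 (craft hammer): glass=3 hammer=4 sand=1
After 6 (craft hammer): glass=2 hammer=8 sand=1
After 7 (craft hammer): glass=1 hammer=12 sand=1
After 8 (craft hammer): hammer=16 sand=1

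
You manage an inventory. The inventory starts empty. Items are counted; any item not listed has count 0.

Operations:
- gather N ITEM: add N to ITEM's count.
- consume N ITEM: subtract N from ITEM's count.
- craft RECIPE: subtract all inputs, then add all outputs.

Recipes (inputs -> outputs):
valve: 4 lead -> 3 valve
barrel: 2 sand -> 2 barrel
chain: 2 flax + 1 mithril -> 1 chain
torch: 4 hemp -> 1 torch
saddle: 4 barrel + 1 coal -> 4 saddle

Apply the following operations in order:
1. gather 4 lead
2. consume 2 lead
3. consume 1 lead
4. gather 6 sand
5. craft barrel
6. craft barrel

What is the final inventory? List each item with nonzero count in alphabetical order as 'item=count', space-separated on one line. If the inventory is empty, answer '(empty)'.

Answer: barrel=4 lead=1 sand=2

Derivation:
After 1 (gather 4 lead): lead=4
After 2 (consume 2 lead): lead=2
After 3 (consume 1 lead): lead=1
After 4 (gather 6 sand): lead=1 sand=6
After 5 (craft barrel): barrel=2 lead=1 sand=4
After 6 (craft barrel): barrel=4 lead=1 sand=2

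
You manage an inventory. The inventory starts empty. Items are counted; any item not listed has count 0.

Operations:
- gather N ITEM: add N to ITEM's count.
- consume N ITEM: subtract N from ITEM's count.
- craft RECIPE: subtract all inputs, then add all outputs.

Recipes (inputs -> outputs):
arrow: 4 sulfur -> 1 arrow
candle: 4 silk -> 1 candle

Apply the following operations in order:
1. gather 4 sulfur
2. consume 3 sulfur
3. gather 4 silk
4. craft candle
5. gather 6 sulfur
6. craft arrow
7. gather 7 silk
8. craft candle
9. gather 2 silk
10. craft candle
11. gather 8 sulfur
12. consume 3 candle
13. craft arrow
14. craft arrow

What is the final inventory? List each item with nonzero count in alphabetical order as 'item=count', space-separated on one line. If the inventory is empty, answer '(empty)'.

Answer: arrow=3 silk=1 sulfur=3

Derivation:
After 1 (gather 4 sulfur): sulfur=4
After 2 (consume 3 sulfur): sulfur=1
After 3 (gather 4 silk): silk=4 sulfur=1
After 4 (craft candle): candle=1 sulfur=1
After 5 (gather 6 sulfur): candle=1 sulfur=7
After 6 (craft arrow): arrow=1 candle=1 sulfur=3
After 7 (gather 7 silk): arrow=1 candle=1 silk=7 sulfur=3
After 8 (craft candle): arrow=1 candle=2 silk=3 sulfur=3
After 9 (gather 2 silk): arrow=1 candle=2 silk=5 sulfur=3
After 10 (craft candle): arrow=1 candle=3 silk=1 sulfur=3
After 11 (gather 8 sulfur): arrow=1 candle=3 silk=1 sulfur=11
After 12 (consume 3 candle): arrow=1 silk=1 sulfur=11
After 13 (craft arrow): arrow=2 silk=1 sulfur=7
After 14 (craft arrow): arrow=3 silk=1 sulfur=3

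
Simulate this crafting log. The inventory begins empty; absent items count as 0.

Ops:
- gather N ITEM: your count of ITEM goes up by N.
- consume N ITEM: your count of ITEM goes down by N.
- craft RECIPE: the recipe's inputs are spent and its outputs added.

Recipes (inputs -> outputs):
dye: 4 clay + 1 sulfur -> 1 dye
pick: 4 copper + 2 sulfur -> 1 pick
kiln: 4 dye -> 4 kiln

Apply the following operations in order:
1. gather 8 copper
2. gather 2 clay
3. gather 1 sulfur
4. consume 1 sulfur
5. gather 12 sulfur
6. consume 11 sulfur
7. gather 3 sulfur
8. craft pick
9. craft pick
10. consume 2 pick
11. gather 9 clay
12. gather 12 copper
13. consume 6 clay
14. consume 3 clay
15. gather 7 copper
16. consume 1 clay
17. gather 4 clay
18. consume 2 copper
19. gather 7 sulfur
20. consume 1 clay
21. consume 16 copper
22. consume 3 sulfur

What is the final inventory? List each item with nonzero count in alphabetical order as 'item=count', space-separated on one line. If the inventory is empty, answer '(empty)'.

After 1 (gather 8 copper): copper=8
After 2 (gather 2 clay): clay=2 copper=8
After 3 (gather 1 sulfur): clay=2 copper=8 sulfur=1
After 4 (consume 1 sulfur): clay=2 copper=8
After 5 (gather 12 sulfur): clay=2 copper=8 sulfur=12
After 6 (consume 11 sulfur): clay=2 copper=8 sulfur=1
After 7 (gather 3 sulfur): clay=2 copper=8 sulfur=4
After 8 (craft pick): clay=2 copper=4 pick=1 sulfur=2
After 9 (craft pick): clay=2 pick=2
After 10 (consume 2 pick): clay=2
After 11 (gather 9 clay): clay=11
After 12 (gather 12 copper): clay=11 copper=12
After 13 (consume 6 clay): clay=5 copper=12
After 14 (consume 3 clay): clay=2 copper=12
After 15 (gather 7 copper): clay=2 copper=19
After 16 (consume 1 clay): clay=1 copper=19
After 17 (gather 4 clay): clay=5 copper=19
After 18 (consume 2 copper): clay=5 copper=17
After 19 (gather 7 sulfur): clay=5 copper=17 sulfur=7
After 20 (consume 1 clay): clay=4 copper=17 sulfur=7
After 21 (consume 16 copper): clay=4 copper=1 sulfur=7
After 22 (consume 3 sulfur): clay=4 copper=1 sulfur=4

Answer: clay=4 copper=1 sulfur=4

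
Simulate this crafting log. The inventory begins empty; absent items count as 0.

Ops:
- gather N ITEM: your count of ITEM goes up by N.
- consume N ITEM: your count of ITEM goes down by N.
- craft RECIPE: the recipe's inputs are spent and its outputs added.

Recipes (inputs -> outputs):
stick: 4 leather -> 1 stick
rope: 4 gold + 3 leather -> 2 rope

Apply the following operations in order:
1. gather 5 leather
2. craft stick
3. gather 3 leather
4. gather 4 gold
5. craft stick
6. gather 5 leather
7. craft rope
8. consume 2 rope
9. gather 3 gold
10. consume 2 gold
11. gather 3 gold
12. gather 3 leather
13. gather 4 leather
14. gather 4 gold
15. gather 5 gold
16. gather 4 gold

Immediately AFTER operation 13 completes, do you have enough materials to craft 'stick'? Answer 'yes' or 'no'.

After 1 (gather 5 leather): leather=5
After 2 (craft stick): leather=1 stick=1
After 3 (gather 3 leather): leather=4 stick=1
After 4 (gather 4 gold): gold=4 leather=4 stick=1
After 5 (craft stick): gold=4 stick=2
After 6 (gather 5 leather): gold=4 leather=5 stick=2
After 7 (craft rope): leather=2 rope=2 stick=2
After 8 (consume 2 rope): leather=2 stick=2
After 9 (gather 3 gold): gold=3 leather=2 stick=2
After 10 (consume 2 gold): gold=1 leather=2 stick=2
After 11 (gather 3 gold): gold=4 leather=2 stick=2
After 12 (gather 3 leather): gold=4 leather=5 stick=2
After 13 (gather 4 leather): gold=4 leather=9 stick=2

Answer: yes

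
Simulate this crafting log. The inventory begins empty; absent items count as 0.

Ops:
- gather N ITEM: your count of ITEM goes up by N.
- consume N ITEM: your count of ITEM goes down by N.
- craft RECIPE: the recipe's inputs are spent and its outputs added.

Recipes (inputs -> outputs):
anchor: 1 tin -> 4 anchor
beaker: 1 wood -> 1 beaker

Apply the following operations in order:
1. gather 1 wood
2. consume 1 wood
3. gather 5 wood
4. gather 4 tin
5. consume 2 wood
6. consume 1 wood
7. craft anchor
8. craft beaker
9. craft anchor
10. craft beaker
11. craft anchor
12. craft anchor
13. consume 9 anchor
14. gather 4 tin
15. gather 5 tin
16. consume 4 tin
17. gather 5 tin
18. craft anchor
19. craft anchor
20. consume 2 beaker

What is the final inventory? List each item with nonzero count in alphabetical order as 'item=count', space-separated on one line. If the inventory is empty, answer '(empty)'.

Answer: anchor=15 tin=8

Derivation:
After 1 (gather 1 wood): wood=1
After 2 (consume 1 wood): (empty)
After 3 (gather 5 wood): wood=5
After 4 (gather 4 tin): tin=4 wood=5
After 5 (consume 2 wood): tin=4 wood=3
After 6 (consume 1 wood): tin=4 wood=2
After 7 (craft anchor): anchor=4 tin=3 wood=2
After 8 (craft beaker): anchor=4 beaker=1 tin=3 wood=1
After 9 (craft anchor): anchor=8 beaker=1 tin=2 wood=1
After 10 (craft beaker): anchor=8 beaker=2 tin=2
After 11 (craft anchor): anchor=12 beaker=2 tin=1
After 12 (craft anchor): anchor=16 beaker=2
After 13 (consume 9 anchor): anchor=7 beaker=2
After 14 (gather 4 tin): anchor=7 beaker=2 tin=4
After 15 (gather 5 tin): anchor=7 beaker=2 tin=9
After 16 (consume 4 tin): anchor=7 beaker=2 tin=5
After 17 (gather 5 tin): anchor=7 beaker=2 tin=10
After 18 (craft anchor): anchor=11 beaker=2 tin=9
After 19 (craft anchor): anchor=15 beaker=2 tin=8
After 20 (consume 2 beaker): anchor=15 tin=8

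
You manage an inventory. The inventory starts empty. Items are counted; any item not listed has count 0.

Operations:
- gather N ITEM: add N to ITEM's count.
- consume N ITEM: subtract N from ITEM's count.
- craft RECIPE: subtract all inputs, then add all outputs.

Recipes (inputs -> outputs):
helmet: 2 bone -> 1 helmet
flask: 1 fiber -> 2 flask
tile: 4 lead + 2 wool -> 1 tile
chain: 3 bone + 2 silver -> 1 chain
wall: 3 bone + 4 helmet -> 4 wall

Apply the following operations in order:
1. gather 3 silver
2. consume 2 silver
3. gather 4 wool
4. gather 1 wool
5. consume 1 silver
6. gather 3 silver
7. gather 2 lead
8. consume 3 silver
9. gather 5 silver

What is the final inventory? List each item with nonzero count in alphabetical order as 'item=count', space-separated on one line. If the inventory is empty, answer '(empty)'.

After 1 (gather 3 silver): silver=3
After 2 (consume 2 silver): silver=1
After 3 (gather 4 wool): silver=1 wool=4
After 4 (gather 1 wool): silver=1 wool=5
After 5 (consume 1 silver): wool=5
After 6 (gather 3 silver): silver=3 wool=5
After 7 (gather 2 lead): lead=2 silver=3 wool=5
After 8 (consume 3 silver): lead=2 wool=5
After 9 (gather 5 silver): lead=2 silver=5 wool=5

Answer: lead=2 silver=5 wool=5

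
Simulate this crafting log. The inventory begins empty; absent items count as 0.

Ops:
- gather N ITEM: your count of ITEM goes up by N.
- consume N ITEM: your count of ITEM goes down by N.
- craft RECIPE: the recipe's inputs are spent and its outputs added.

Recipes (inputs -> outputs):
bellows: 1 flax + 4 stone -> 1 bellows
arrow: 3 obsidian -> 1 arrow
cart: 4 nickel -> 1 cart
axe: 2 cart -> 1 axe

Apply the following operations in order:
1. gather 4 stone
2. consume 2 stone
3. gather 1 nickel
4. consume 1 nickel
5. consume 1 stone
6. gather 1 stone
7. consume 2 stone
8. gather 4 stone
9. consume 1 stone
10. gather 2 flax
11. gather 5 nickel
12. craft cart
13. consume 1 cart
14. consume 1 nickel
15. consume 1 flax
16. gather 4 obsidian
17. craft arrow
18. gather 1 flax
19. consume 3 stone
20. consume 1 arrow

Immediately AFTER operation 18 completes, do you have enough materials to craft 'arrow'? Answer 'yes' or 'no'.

Answer: no

Derivation:
After 1 (gather 4 stone): stone=4
After 2 (consume 2 stone): stone=2
After 3 (gather 1 nickel): nickel=1 stone=2
After 4 (consume 1 nickel): stone=2
After 5 (consume 1 stone): stone=1
After 6 (gather 1 stone): stone=2
After 7 (consume 2 stone): (empty)
After 8 (gather 4 stone): stone=4
After 9 (consume 1 stone): stone=3
After 10 (gather 2 flax): flax=2 stone=3
After 11 (gather 5 nickel): flax=2 nickel=5 stone=3
After 12 (craft cart): cart=1 flax=2 nickel=1 stone=3
After 13 (consume 1 cart): flax=2 nickel=1 stone=3
After 14 (consume 1 nickel): flax=2 stone=3
After 15 (consume 1 flax): flax=1 stone=3
After 16 (gather 4 obsidian): flax=1 obsidian=4 stone=3
After 17 (craft arrow): arrow=1 flax=1 obsidian=1 stone=3
After 18 (gather 1 flax): arrow=1 flax=2 obsidian=1 stone=3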